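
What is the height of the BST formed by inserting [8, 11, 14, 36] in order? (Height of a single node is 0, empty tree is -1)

Insertion order: [8, 11, 14, 36]
Tree (level-order array): [8, None, 11, None, 14, None, 36]
Compute height bottom-up (empty subtree = -1):
  height(36) = 1 + max(-1, -1) = 0
  height(14) = 1 + max(-1, 0) = 1
  height(11) = 1 + max(-1, 1) = 2
  height(8) = 1 + max(-1, 2) = 3
Height = 3


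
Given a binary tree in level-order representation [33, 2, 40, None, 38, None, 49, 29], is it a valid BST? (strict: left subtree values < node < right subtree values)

Level-order array: [33, 2, 40, None, 38, None, 49, 29]
Validate using subtree bounds (lo, hi): at each node, require lo < value < hi,
then recurse left with hi=value and right with lo=value.
Preorder trace (stopping at first violation):
  at node 33 with bounds (-inf, +inf): OK
  at node 2 with bounds (-inf, 33): OK
  at node 38 with bounds (2, 33): VIOLATION
Node 38 violates its bound: not (2 < 38 < 33).
Result: Not a valid BST


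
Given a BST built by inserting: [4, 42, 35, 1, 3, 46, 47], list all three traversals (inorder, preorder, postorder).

Tree insertion order: [4, 42, 35, 1, 3, 46, 47]
Tree (level-order array): [4, 1, 42, None, 3, 35, 46, None, None, None, None, None, 47]
Inorder (L, root, R): [1, 3, 4, 35, 42, 46, 47]
Preorder (root, L, R): [4, 1, 3, 42, 35, 46, 47]
Postorder (L, R, root): [3, 1, 35, 47, 46, 42, 4]


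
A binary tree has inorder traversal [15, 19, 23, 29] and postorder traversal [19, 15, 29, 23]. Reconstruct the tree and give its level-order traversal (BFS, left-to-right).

Inorder:   [15, 19, 23, 29]
Postorder: [19, 15, 29, 23]
Algorithm: postorder visits root last, so walk postorder right-to-left;
each value is the root of the current inorder slice — split it at that
value, recurse on the right subtree first, then the left.
Recursive splits:
  root=23; inorder splits into left=[15, 19], right=[29]
  root=29; inorder splits into left=[], right=[]
  root=15; inorder splits into left=[], right=[19]
  root=19; inorder splits into left=[], right=[]
Reconstructed level-order: [23, 15, 29, 19]


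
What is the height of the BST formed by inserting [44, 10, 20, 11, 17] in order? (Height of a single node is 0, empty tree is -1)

Insertion order: [44, 10, 20, 11, 17]
Tree (level-order array): [44, 10, None, None, 20, 11, None, None, 17]
Compute height bottom-up (empty subtree = -1):
  height(17) = 1 + max(-1, -1) = 0
  height(11) = 1 + max(-1, 0) = 1
  height(20) = 1 + max(1, -1) = 2
  height(10) = 1 + max(-1, 2) = 3
  height(44) = 1 + max(3, -1) = 4
Height = 4


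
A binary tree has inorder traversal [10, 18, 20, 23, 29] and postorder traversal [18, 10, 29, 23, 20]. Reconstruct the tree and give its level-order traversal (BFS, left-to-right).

Inorder:   [10, 18, 20, 23, 29]
Postorder: [18, 10, 29, 23, 20]
Algorithm: postorder visits root last, so walk postorder right-to-left;
each value is the root of the current inorder slice — split it at that
value, recurse on the right subtree first, then the left.
Recursive splits:
  root=20; inorder splits into left=[10, 18], right=[23, 29]
  root=23; inorder splits into left=[], right=[29]
  root=29; inorder splits into left=[], right=[]
  root=10; inorder splits into left=[], right=[18]
  root=18; inorder splits into left=[], right=[]
Reconstructed level-order: [20, 10, 23, 18, 29]


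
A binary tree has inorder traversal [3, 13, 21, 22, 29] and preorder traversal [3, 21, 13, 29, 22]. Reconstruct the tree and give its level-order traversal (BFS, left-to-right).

Inorder:  [3, 13, 21, 22, 29]
Preorder: [3, 21, 13, 29, 22]
Algorithm: preorder visits root first, so consume preorder in order;
for each root, split the current inorder slice at that value into
left-subtree inorder and right-subtree inorder, then recurse.
Recursive splits:
  root=3; inorder splits into left=[], right=[13, 21, 22, 29]
  root=21; inorder splits into left=[13], right=[22, 29]
  root=13; inorder splits into left=[], right=[]
  root=29; inorder splits into left=[22], right=[]
  root=22; inorder splits into left=[], right=[]
Reconstructed level-order: [3, 21, 13, 29, 22]


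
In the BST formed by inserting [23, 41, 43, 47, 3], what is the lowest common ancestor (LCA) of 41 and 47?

Tree insertion order: [23, 41, 43, 47, 3]
Tree (level-order array): [23, 3, 41, None, None, None, 43, None, 47]
In a BST, the LCA of p=41, q=47 is the first node v on the
root-to-leaf path with p <= v <= q (go left if both < v, right if both > v).
Walk from root:
  at 23: both 41 and 47 > 23, go right
  at 41: 41 <= 41 <= 47, this is the LCA
LCA = 41


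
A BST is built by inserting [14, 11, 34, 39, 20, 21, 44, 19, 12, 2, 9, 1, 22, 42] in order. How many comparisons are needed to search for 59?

Search path for 59: 14 -> 34 -> 39 -> 44
Found: False
Comparisons: 4


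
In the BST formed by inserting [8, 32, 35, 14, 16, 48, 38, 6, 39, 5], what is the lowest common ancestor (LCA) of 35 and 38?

Tree insertion order: [8, 32, 35, 14, 16, 48, 38, 6, 39, 5]
Tree (level-order array): [8, 6, 32, 5, None, 14, 35, None, None, None, 16, None, 48, None, None, 38, None, None, 39]
In a BST, the LCA of p=35, q=38 is the first node v on the
root-to-leaf path with p <= v <= q (go left if both < v, right if both > v).
Walk from root:
  at 8: both 35 and 38 > 8, go right
  at 32: both 35 and 38 > 32, go right
  at 35: 35 <= 35 <= 38, this is the LCA
LCA = 35


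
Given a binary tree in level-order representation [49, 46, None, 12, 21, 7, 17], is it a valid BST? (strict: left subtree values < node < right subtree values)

Level-order array: [49, 46, None, 12, 21, 7, 17]
Validate using subtree bounds (lo, hi): at each node, require lo < value < hi,
then recurse left with hi=value and right with lo=value.
Preorder trace (stopping at first violation):
  at node 49 with bounds (-inf, +inf): OK
  at node 46 with bounds (-inf, 49): OK
  at node 12 with bounds (-inf, 46): OK
  at node 7 with bounds (-inf, 12): OK
  at node 17 with bounds (12, 46): OK
  at node 21 with bounds (46, 49): VIOLATION
Node 21 violates its bound: not (46 < 21 < 49).
Result: Not a valid BST


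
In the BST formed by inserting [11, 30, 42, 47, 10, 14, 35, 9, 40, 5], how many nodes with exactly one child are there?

Tree built from: [11, 30, 42, 47, 10, 14, 35, 9, 40, 5]
Tree (level-order array): [11, 10, 30, 9, None, 14, 42, 5, None, None, None, 35, 47, None, None, None, 40]
Rule: These are nodes with exactly 1 non-null child.
Per-node child counts:
  node 11: 2 child(ren)
  node 10: 1 child(ren)
  node 9: 1 child(ren)
  node 5: 0 child(ren)
  node 30: 2 child(ren)
  node 14: 0 child(ren)
  node 42: 2 child(ren)
  node 35: 1 child(ren)
  node 40: 0 child(ren)
  node 47: 0 child(ren)
Matching nodes: [10, 9, 35]
Count of nodes with exactly one child: 3


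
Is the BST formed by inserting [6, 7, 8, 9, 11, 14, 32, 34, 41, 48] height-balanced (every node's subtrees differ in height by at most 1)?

Tree (level-order array): [6, None, 7, None, 8, None, 9, None, 11, None, 14, None, 32, None, 34, None, 41, None, 48]
Definition: a tree is height-balanced if, at every node, |h(left) - h(right)| <= 1 (empty subtree has height -1).
Bottom-up per-node check:
  node 48: h_left=-1, h_right=-1, diff=0 [OK], height=0
  node 41: h_left=-1, h_right=0, diff=1 [OK], height=1
  node 34: h_left=-1, h_right=1, diff=2 [FAIL (|-1-1|=2 > 1)], height=2
  node 32: h_left=-1, h_right=2, diff=3 [FAIL (|-1-2|=3 > 1)], height=3
  node 14: h_left=-1, h_right=3, diff=4 [FAIL (|-1-3|=4 > 1)], height=4
  node 11: h_left=-1, h_right=4, diff=5 [FAIL (|-1-4|=5 > 1)], height=5
  node 9: h_left=-1, h_right=5, diff=6 [FAIL (|-1-5|=6 > 1)], height=6
  node 8: h_left=-1, h_right=6, diff=7 [FAIL (|-1-6|=7 > 1)], height=7
  node 7: h_left=-1, h_right=7, diff=8 [FAIL (|-1-7|=8 > 1)], height=8
  node 6: h_left=-1, h_right=8, diff=9 [FAIL (|-1-8|=9 > 1)], height=9
Node 34 violates the condition: |-1 - 1| = 2 > 1.
Result: Not balanced


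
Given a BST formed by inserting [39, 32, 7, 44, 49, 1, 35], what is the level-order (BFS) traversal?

Tree insertion order: [39, 32, 7, 44, 49, 1, 35]
Tree (level-order array): [39, 32, 44, 7, 35, None, 49, 1]
BFS from the root, enqueuing left then right child of each popped node:
  queue [39] -> pop 39, enqueue [32, 44], visited so far: [39]
  queue [32, 44] -> pop 32, enqueue [7, 35], visited so far: [39, 32]
  queue [44, 7, 35] -> pop 44, enqueue [49], visited so far: [39, 32, 44]
  queue [7, 35, 49] -> pop 7, enqueue [1], visited so far: [39, 32, 44, 7]
  queue [35, 49, 1] -> pop 35, enqueue [none], visited so far: [39, 32, 44, 7, 35]
  queue [49, 1] -> pop 49, enqueue [none], visited so far: [39, 32, 44, 7, 35, 49]
  queue [1] -> pop 1, enqueue [none], visited so far: [39, 32, 44, 7, 35, 49, 1]
Result: [39, 32, 44, 7, 35, 49, 1]


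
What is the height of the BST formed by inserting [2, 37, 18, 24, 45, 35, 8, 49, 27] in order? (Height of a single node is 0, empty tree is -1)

Insertion order: [2, 37, 18, 24, 45, 35, 8, 49, 27]
Tree (level-order array): [2, None, 37, 18, 45, 8, 24, None, 49, None, None, None, 35, None, None, 27]
Compute height bottom-up (empty subtree = -1):
  height(8) = 1 + max(-1, -1) = 0
  height(27) = 1 + max(-1, -1) = 0
  height(35) = 1 + max(0, -1) = 1
  height(24) = 1 + max(-1, 1) = 2
  height(18) = 1 + max(0, 2) = 3
  height(49) = 1 + max(-1, -1) = 0
  height(45) = 1 + max(-1, 0) = 1
  height(37) = 1 + max(3, 1) = 4
  height(2) = 1 + max(-1, 4) = 5
Height = 5


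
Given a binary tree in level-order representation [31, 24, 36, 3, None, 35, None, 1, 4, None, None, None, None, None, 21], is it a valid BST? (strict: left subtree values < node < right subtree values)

Level-order array: [31, 24, 36, 3, None, 35, None, 1, 4, None, None, None, None, None, 21]
Validate using subtree bounds (lo, hi): at each node, require lo < value < hi,
then recurse left with hi=value and right with lo=value.
Preorder trace (stopping at first violation):
  at node 31 with bounds (-inf, +inf): OK
  at node 24 with bounds (-inf, 31): OK
  at node 3 with bounds (-inf, 24): OK
  at node 1 with bounds (-inf, 3): OK
  at node 4 with bounds (3, 24): OK
  at node 21 with bounds (4, 24): OK
  at node 36 with bounds (31, +inf): OK
  at node 35 with bounds (31, 36): OK
No violation found at any node.
Result: Valid BST


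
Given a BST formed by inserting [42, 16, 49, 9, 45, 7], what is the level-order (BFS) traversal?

Tree insertion order: [42, 16, 49, 9, 45, 7]
Tree (level-order array): [42, 16, 49, 9, None, 45, None, 7]
BFS from the root, enqueuing left then right child of each popped node:
  queue [42] -> pop 42, enqueue [16, 49], visited so far: [42]
  queue [16, 49] -> pop 16, enqueue [9], visited so far: [42, 16]
  queue [49, 9] -> pop 49, enqueue [45], visited so far: [42, 16, 49]
  queue [9, 45] -> pop 9, enqueue [7], visited so far: [42, 16, 49, 9]
  queue [45, 7] -> pop 45, enqueue [none], visited so far: [42, 16, 49, 9, 45]
  queue [7] -> pop 7, enqueue [none], visited so far: [42, 16, 49, 9, 45, 7]
Result: [42, 16, 49, 9, 45, 7]


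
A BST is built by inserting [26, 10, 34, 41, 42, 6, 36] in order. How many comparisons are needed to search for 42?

Search path for 42: 26 -> 34 -> 41 -> 42
Found: True
Comparisons: 4


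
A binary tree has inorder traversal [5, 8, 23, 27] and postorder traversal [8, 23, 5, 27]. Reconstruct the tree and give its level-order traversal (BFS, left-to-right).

Inorder:   [5, 8, 23, 27]
Postorder: [8, 23, 5, 27]
Algorithm: postorder visits root last, so walk postorder right-to-left;
each value is the root of the current inorder slice — split it at that
value, recurse on the right subtree first, then the left.
Recursive splits:
  root=27; inorder splits into left=[5, 8, 23], right=[]
  root=5; inorder splits into left=[], right=[8, 23]
  root=23; inorder splits into left=[8], right=[]
  root=8; inorder splits into left=[], right=[]
Reconstructed level-order: [27, 5, 23, 8]


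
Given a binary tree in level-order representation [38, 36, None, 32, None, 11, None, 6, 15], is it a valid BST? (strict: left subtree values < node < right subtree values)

Level-order array: [38, 36, None, 32, None, 11, None, 6, 15]
Validate using subtree bounds (lo, hi): at each node, require lo < value < hi,
then recurse left with hi=value and right with lo=value.
Preorder trace (stopping at first violation):
  at node 38 with bounds (-inf, +inf): OK
  at node 36 with bounds (-inf, 38): OK
  at node 32 with bounds (-inf, 36): OK
  at node 11 with bounds (-inf, 32): OK
  at node 6 with bounds (-inf, 11): OK
  at node 15 with bounds (11, 32): OK
No violation found at any node.
Result: Valid BST


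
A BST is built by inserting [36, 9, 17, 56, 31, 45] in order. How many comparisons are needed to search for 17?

Search path for 17: 36 -> 9 -> 17
Found: True
Comparisons: 3


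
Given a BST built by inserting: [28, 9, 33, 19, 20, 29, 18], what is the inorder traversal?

Tree insertion order: [28, 9, 33, 19, 20, 29, 18]
Tree (level-order array): [28, 9, 33, None, 19, 29, None, 18, 20]
Inorder traversal: [9, 18, 19, 20, 28, 29, 33]


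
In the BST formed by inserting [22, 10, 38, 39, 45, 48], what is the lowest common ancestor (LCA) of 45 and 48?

Tree insertion order: [22, 10, 38, 39, 45, 48]
Tree (level-order array): [22, 10, 38, None, None, None, 39, None, 45, None, 48]
In a BST, the LCA of p=45, q=48 is the first node v on the
root-to-leaf path with p <= v <= q (go left if both < v, right if both > v).
Walk from root:
  at 22: both 45 and 48 > 22, go right
  at 38: both 45 and 48 > 38, go right
  at 39: both 45 and 48 > 39, go right
  at 45: 45 <= 45 <= 48, this is the LCA
LCA = 45


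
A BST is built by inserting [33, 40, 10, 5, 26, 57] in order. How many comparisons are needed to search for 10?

Search path for 10: 33 -> 10
Found: True
Comparisons: 2


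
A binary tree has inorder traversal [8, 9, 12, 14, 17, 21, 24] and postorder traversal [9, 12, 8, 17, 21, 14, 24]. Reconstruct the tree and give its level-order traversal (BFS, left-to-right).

Inorder:   [8, 9, 12, 14, 17, 21, 24]
Postorder: [9, 12, 8, 17, 21, 14, 24]
Algorithm: postorder visits root last, so walk postorder right-to-left;
each value is the root of the current inorder slice — split it at that
value, recurse on the right subtree first, then the left.
Recursive splits:
  root=24; inorder splits into left=[8, 9, 12, 14, 17, 21], right=[]
  root=14; inorder splits into left=[8, 9, 12], right=[17, 21]
  root=21; inorder splits into left=[17], right=[]
  root=17; inorder splits into left=[], right=[]
  root=8; inorder splits into left=[], right=[9, 12]
  root=12; inorder splits into left=[9], right=[]
  root=9; inorder splits into left=[], right=[]
Reconstructed level-order: [24, 14, 8, 21, 12, 17, 9]


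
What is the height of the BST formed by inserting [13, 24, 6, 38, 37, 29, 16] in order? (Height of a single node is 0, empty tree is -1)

Insertion order: [13, 24, 6, 38, 37, 29, 16]
Tree (level-order array): [13, 6, 24, None, None, 16, 38, None, None, 37, None, 29]
Compute height bottom-up (empty subtree = -1):
  height(6) = 1 + max(-1, -1) = 0
  height(16) = 1 + max(-1, -1) = 0
  height(29) = 1 + max(-1, -1) = 0
  height(37) = 1 + max(0, -1) = 1
  height(38) = 1 + max(1, -1) = 2
  height(24) = 1 + max(0, 2) = 3
  height(13) = 1 + max(0, 3) = 4
Height = 4


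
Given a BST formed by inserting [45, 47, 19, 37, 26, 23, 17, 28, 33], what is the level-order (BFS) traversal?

Tree insertion order: [45, 47, 19, 37, 26, 23, 17, 28, 33]
Tree (level-order array): [45, 19, 47, 17, 37, None, None, None, None, 26, None, 23, 28, None, None, None, 33]
BFS from the root, enqueuing left then right child of each popped node:
  queue [45] -> pop 45, enqueue [19, 47], visited so far: [45]
  queue [19, 47] -> pop 19, enqueue [17, 37], visited so far: [45, 19]
  queue [47, 17, 37] -> pop 47, enqueue [none], visited so far: [45, 19, 47]
  queue [17, 37] -> pop 17, enqueue [none], visited so far: [45, 19, 47, 17]
  queue [37] -> pop 37, enqueue [26], visited so far: [45, 19, 47, 17, 37]
  queue [26] -> pop 26, enqueue [23, 28], visited so far: [45, 19, 47, 17, 37, 26]
  queue [23, 28] -> pop 23, enqueue [none], visited so far: [45, 19, 47, 17, 37, 26, 23]
  queue [28] -> pop 28, enqueue [33], visited so far: [45, 19, 47, 17, 37, 26, 23, 28]
  queue [33] -> pop 33, enqueue [none], visited so far: [45, 19, 47, 17, 37, 26, 23, 28, 33]
Result: [45, 19, 47, 17, 37, 26, 23, 28, 33]


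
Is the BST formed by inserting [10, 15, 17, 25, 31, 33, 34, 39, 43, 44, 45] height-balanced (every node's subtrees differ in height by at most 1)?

Tree (level-order array): [10, None, 15, None, 17, None, 25, None, 31, None, 33, None, 34, None, 39, None, 43, None, 44, None, 45]
Definition: a tree is height-balanced if, at every node, |h(left) - h(right)| <= 1 (empty subtree has height -1).
Bottom-up per-node check:
  node 45: h_left=-1, h_right=-1, diff=0 [OK], height=0
  node 44: h_left=-1, h_right=0, diff=1 [OK], height=1
  node 43: h_left=-1, h_right=1, diff=2 [FAIL (|-1-1|=2 > 1)], height=2
  node 39: h_left=-1, h_right=2, diff=3 [FAIL (|-1-2|=3 > 1)], height=3
  node 34: h_left=-1, h_right=3, diff=4 [FAIL (|-1-3|=4 > 1)], height=4
  node 33: h_left=-1, h_right=4, diff=5 [FAIL (|-1-4|=5 > 1)], height=5
  node 31: h_left=-1, h_right=5, diff=6 [FAIL (|-1-5|=6 > 1)], height=6
  node 25: h_left=-1, h_right=6, diff=7 [FAIL (|-1-6|=7 > 1)], height=7
  node 17: h_left=-1, h_right=7, diff=8 [FAIL (|-1-7|=8 > 1)], height=8
  node 15: h_left=-1, h_right=8, diff=9 [FAIL (|-1-8|=9 > 1)], height=9
  node 10: h_left=-1, h_right=9, diff=10 [FAIL (|-1-9|=10 > 1)], height=10
Node 43 violates the condition: |-1 - 1| = 2 > 1.
Result: Not balanced


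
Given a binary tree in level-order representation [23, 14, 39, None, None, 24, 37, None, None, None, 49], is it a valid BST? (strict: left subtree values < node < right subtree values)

Level-order array: [23, 14, 39, None, None, 24, 37, None, None, None, 49]
Validate using subtree bounds (lo, hi): at each node, require lo < value < hi,
then recurse left with hi=value and right with lo=value.
Preorder trace (stopping at first violation):
  at node 23 with bounds (-inf, +inf): OK
  at node 14 with bounds (-inf, 23): OK
  at node 39 with bounds (23, +inf): OK
  at node 24 with bounds (23, 39): OK
  at node 37 with bounds (39, +inf): VIOLATION
Node 37 violates its bound: not (39 < 37 < +inf).
Result: Not a valid BST


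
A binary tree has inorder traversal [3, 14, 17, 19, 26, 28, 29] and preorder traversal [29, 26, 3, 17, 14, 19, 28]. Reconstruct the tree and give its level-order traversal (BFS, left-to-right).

Inorder:  [3, 14, 17, 19, 26, 28, 29]
Preorder: [29, 26, 3, 17, 14, 19, 28]
Algorithm: preorder visits root first, so consume preorder in order;
for each root, split the current inorder slice at that value into
left-subtree inorder and right-subtree inorder, then recurse.
Recursive splits:
  root=29; inorder splits into left=[3, 14, 17, 19, 26, 28], right=[]
  root=26; inorder splits into left=[3, 14, 17, 19], right=[28]
  root=3; inorder splits into left=[], right=[14, 17, 19]
  root=17; inorder splits into left=[14], right=[19]
  root=14; inorder splits into left=[], right=[]
  root=19; inorder splits into left=[], right=[]
  root=28; inorder splits into left=[], right=[]
Reconstructed level-order: [29, 26, 3, 28, 17, 14, 19]


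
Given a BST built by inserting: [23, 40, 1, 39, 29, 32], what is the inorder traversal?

Tree insertion order: [23, 40, 1, 39, 29, 32]
Tree (level-order array): [23, 1, 40, None, None, 39, None, 29, None, None, 32]
Inorder traversal: [1, 23, 29, 32, 39, 40]


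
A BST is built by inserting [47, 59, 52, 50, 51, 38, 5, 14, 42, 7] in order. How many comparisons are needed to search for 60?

Search path for 60: 47 -> 59
Found: False
Comparisons: 2


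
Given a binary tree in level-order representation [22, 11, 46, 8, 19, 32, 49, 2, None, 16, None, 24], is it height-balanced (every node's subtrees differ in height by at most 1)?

Tree (level-order array): [22, 11, 46, 8, 19, 32, 49, 2, None, 16, None, 24]
Definition: a tree is height-balanced if, at every node, |h(left) - h(right)| <= 1 (empty subtree has height -1).
Bottom-up per-node check:
  node 2: h_left=-1, h_right=-1, diff=0 [OK], height=0
  node 8: h_left=0, h_right=-1, diff=1 [OK], height=1
  node 16: h_left=-1, h_right=-1, diff=0 [OK], height=0
  node 19: h_left=0, h_right=-1, diff=1 [OK], height=1
  node 11: h_left=1, h_right=1, diff=0 [OK], height=2
  node 24: h_left=-1, h_right=-1, diff=0 [OK], height=0
  node 32: h_left=0, h_right=-1, diff=1 [OK], height=1
  node 49: h_left=-1, h_right=-1, diff=0 [OK], height=0
  node 46: h_left=1, h_right=0, diff=1 [OK], height=2
  node 22: h_left=2, h_right=2, diff=0 [OK], height=3
All nodes satisfy the balance condition.
Result: Balanced


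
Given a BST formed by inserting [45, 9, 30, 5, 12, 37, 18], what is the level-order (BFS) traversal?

Tree insertion order: [45, 9, 30, 5, 12, 37, 18]
Tree (level-order array): [45, 9, None, 5, 30, None, None, 12, 37, None, 18]
BFS from the root, enqueuing left then right child of each popped node:
  queue [45] -> pop 45, enqueue [9], visited so far: [45]
  queue [9] -> pop 9, enqueue [5, 30], visited so far: [45, 9]
  queue [5, 30] -> pop 5, enqueue [none], visited so far: [45, 9, 5]
  queue [30] -> pop 30, enqueue [12, 37], visited so far: [45, 9, 5, 30]
  queue [12, 37] -> pop 12, enqueue [18], visited so far: [45, 9, 5, 30, 12]
  queue [37, 18] -> pop 37, enqueue [none], visited so far: [45, 9, 5, 30, 12, 37]
  queue [18] -> pop 18, enqueue [none], visited so far: [45, 9, 5, 30, 12, 37, 18]
Result: [45, 9, 5, 30, 12, 37, 18]


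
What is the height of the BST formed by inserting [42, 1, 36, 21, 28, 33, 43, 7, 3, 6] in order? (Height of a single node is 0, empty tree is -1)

Insertion order: [42, 1, 36, 21, 28, 33, 43, 7, 3, 6]
Tree (level-order array): [42, 1, 43, None, 36, None, None, 21, None, 7, 28, 3, None, None, 33, None, 6]
Compute height bottom-up (empty subtree = -1):
  height(6) = 1 + max(-1, -1) = 0
  height(3) = 1 + max(-1, 0) = 1
  height(7) = 1 + max(1, -1) = 2
  height(33) = 1 + max(-1, -1) = 0
  height(28) = 1 + max(-1, 0) = 1
  height(21) = 1 + max(2, 1) = 3
  height(36) = 1 + max(3, -1) = 4
  height(1) = 1 + max(-1, 4) = 5
  height(43) = 1 + max(-1, -1) = 0
  height(42) = 1 + max(5, 0) = 6
Height = 6


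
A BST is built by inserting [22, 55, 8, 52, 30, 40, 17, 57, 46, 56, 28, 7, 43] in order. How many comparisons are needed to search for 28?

Search path for 28: 22 -> 55 -> 52 -> 30 -> 28
Found: True
Comparisons: 5


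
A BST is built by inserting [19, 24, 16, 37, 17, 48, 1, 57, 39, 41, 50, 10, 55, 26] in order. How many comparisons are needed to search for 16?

Search path for 16: 19 -> 16
Found: True
Comparisons: 2


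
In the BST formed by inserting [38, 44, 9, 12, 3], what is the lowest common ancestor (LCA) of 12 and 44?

Tree insertion order: [38, 44, 9, 12, 3]
Tree (level-order array): [38, 9, 44, 3, 12]
In a BST, the LCA of p=12, q=44 is the first node v on the
root-to-leaf path with p <= v <= q (go left if both < v, right if both > v).
Walk from root:
  at 38: 12 <= 38 <= 44, this is the LCA
LCA = 38


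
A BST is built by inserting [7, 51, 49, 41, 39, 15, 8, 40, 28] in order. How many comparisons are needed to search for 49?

Search path for 49: 7 -> 51 -> 49
Found: True
Comparisons: 3


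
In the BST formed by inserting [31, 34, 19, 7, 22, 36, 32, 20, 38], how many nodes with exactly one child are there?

Tree built from: [31, 34, 19, 7, 22, 36, 32, 20, 38]
Tree (level-order array): [31, 19, 34, 7, 22, 32, 36, None, None, 20, None, None, None, None, 38]
Rule: These are nodes with exactly 1 non-null child.
Per-node child counts:
  node 31: 2 child(ren)
  node 19: 2 child(ren)
  node 7: 0 child(ren)
  node 22: 1 child(ren)
  node 20: 0 child(ren)
  node 34: 2 child(ren)
  node 32: 0 child(ren)
  node 36: 1 child(ren)
  node 38: 0 child(ren)
Matching nodes: [22, 36]
Count of nodes with exactly one child: 2


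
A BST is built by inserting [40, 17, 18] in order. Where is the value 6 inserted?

Starting tree (level order): [40, 17, None, None, 18]
Insertion path: 40 -> 17
Result: insert 6 as left child of 17
Final tree (level order): [40, 17, None, 6, 18]


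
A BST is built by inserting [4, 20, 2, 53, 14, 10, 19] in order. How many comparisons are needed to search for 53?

Search path for 53: 4 -> 20 -> 53
Found: True
Comparisons: 3


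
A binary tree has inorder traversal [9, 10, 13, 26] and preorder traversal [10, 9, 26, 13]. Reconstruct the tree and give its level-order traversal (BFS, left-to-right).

Inorder:  [9, 10, 13, 26]
Preorder: [10, 9, 26, 13]
Algorithm: preorder visits root first, so consume preorder in order;
for each root, split the current inorder slice at that value into
left-subtree inorder and right-subtree inorder, then recurse.
Recursive splits:
  root=10; inorder splits into left=[9], right=[13, 26]
  root=9; inorder splits into left=[], right=[]
  root=26; inorder splits into left=[13], right=[]
  root=13; inorder splits into left=[], right=[]
Reconstructed level-order: [10, 9, 26, 13]


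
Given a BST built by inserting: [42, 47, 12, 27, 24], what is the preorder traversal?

Tree insertion order: [42, 47, 12, 27, 24]
Tree (level-order array): [42, 12, 47, None, 27, None, None, 24]
Preorder traversal: [42, 12, 27, 24, 47]


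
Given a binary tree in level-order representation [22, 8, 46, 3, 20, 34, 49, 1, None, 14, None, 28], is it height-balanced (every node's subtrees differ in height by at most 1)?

Tree (level-order array): [22, 8, 46, 3, 20, 34, 49, 1, None, 14, None, 28]
Definition: a tree is height-balanced if, at every node, |h(left) - h(right)| <= 1 (empty subtree has height -1).
Bottom-up per-node check:
  node 1: h_left=-1, h_right=-1, diff=0 [OK], height=0
  node 3: h_left=0, h_right=-1, diff=1 [OK], height=1
  node 14: h_left=-1, h_right=-1, diff=0 [OK], height=0
  node 20: h_left=0, h_right=-1, diff=1 [OK], height=1
  node 8: h_left=1, h_right=1, diff=0 [OK], height=2
  node 28: h_left=-1, h_right=-1, diff=0 [OK], height=0
  node 34: h_left=0, h_right=-1, diff=1 [OK], height=1
  node 49: h_left=-1, h_right=-1, diff=0 [OK], height=0
  node 46: h_left=1, h_right=0, diff=1 [OK], height=2
  node 22: h_left=2, h_right=2, diff=0 [OK], height=3
All nodes satisfy the balance condition.
Result: Balanced


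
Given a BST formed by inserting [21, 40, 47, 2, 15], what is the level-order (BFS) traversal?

Tree insertion order: [21, 40, 47, 2, 15]
Tree (level-order array): [21, 2, 40, None, 15, None, 47]
BFS from the root, enqueuing left then right child of each popped node:
  queue [21] -> pop 21, enqueue [2, 40], visited so far: [21]
  queue [2, 40] -> pop 2, enqueue [15], visited so far: [21, 2]
  queue [40, 15] -> pop 40, enqueue [47], visited so far: [21, 2, 40]
  queue [15, 47] -> pop 15, enqueue [none], visited so far: [21, 2, 40, 15]
  queue [47] -> pop 47, enqueue [none], visited so far: [21, 2, 40, 15, 47]
Result: [21, 2, 40, 15, 47]


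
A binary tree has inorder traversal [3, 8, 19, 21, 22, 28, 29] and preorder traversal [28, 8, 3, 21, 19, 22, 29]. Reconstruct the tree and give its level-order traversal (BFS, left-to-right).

Inorder:  [3, 8, 19, 21, 22, 28, 29]
Preorder: [28, 8, 3, 21, 19, 22, 29]
Algorithm: preorder visits root first, so consume preorder in order;
for each root, split the current inorder slice at that value into
left-subtree inorder and right-subtree inorder, then recurse.
Recursive splits:
  root=28; inorder splits into left=[3, 8, 19, 21, 22], right=[29]
  root=8; inorder splits into left=[3], right=[19, 21, 22]
  root=3; inorder splits into left=[], right=[]
  root=21; inorder splits into left=[19], right=[22]
  root=19; inorder splits into left=[], right=[]
  root=22; inorder splits into left=[], right=[]
  root=29; inorder splits into left=[], right=[]
Reconstructed level-order: [28, 8, 29, 3, 21, 19, 22]


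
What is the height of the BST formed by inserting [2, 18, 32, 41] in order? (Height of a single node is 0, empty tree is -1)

Insertion order: [2, 18, 32, 41]
Tree (level-order array): [2, None, 18, None, 32, None, 41]
Compute height bottom-up (empty subtree = -1):
  height(41) = 1 + max(-1, -1) = 0
  height(32) = 1 + max(-1, 0) = 1
  height(18) = 1 + max(-1, 1) = 2
  height(2) = 1 + max(-1, 2) = 3
Height = 3


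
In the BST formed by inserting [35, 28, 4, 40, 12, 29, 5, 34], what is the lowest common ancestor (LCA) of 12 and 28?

Tree insertion order: [35, 28, 4, 40, 12, 29, 5, 34]
Tree (level-order array): [35, 28, 40, 4, 29, None, None, None, 12, None, 34, 5]
In a BST, the LCA of p=12, q=28 is the first node v on the
root-to-leaf path with p <= v <= q (go left if both < v, right if both > v).
Walk from root:
  at 35: both 12 and 28 < 35, go left
  at 28: 12 <= 28 <= 28, this is the LCA
LCA = 28


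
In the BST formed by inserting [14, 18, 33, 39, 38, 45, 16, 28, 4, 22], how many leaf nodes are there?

Tree built from: [14, 18, 33, 39, 38, 45, 16, 28, 4, 22]
Tree (level-order array): [14, 4, 18, None, None, 16, 33, None, None, 28, 39, 22, None, 38, 45]
Rule: A leaf has 0 children.
Per-node child counts:
  node 14: 2 child(ren)
  node 4: 0 child(ren)
  node 18: 2 child(ren)
  node 16: 0 child(ren)
  node 33: 2 child(ren)
  node 28: 1 child(ren)
  node 22: 0 child(ren)
  node 39: 2 child(ren)
  node 38: 0 child(ren)
  node 45: 0 child(ren)
Matching nodes: [4, 16, 22, 38, 45]
Count of leaf nodes: 5


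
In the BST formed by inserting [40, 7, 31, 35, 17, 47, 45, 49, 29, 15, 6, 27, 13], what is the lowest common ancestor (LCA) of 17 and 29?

Tree insertion order: [40, 7, 31, 35, 17, 47, 45, 49, 29, 15, 6, 27, 13]
Tree (level-order array): [40, 7, 47, 6, 31, 45, 49, None, None, 17, 35, None, None, None, None, 15, 29, None, None, 13, None, 27]
In a BST, the LCA of p=17, q=29 is the first node v on the
root-to-leaf path with p <= v <= q (go left if both < v, right if both > v).
Walk from root:
  at 40: both 17 and 29 < 40, go left
  at 7: both 17 and 29 > 7, go right
  at 31: both 17 and 29 < 31, go left
  at 17: 17 <= 17 <= 29, this is the LCA
LCA = 17


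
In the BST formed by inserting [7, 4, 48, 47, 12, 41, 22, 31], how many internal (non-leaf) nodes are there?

Tree built from: [7, 4, 48, 47, 12, 41, 22, 31]
Tree (level-order array): [7, 4, 48, None, None, 47, None, 12, None, None, 41, 22, None, None, 31]
Rule: An internal node has at least one child.
Per-node child counts:
  node 7: 2 child(ren)
  node 4: 0 child(ren)
  node 48: 1 child(ren)
  node 47: 1 child(ren)
  node 12: 1 child(ren)
  node 41: 1 child(ren)
  node 22: 1 child(ren)
  node 31: 0 child(ren)
Matching nodes: [7, 48, 47, 12, 41, 22]
Count of internal (non-leaf) nodes: 6


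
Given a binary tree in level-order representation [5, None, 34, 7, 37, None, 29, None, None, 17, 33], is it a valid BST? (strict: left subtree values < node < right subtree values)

Level-order array: [5, None, 34, 7, 37, None, 29, None, None, 17, 33]
Validate using subtree bounds (lo, hi): at each node, require lo < value < hi,
then recurse left with hi=value and right with lo=value.
Preorder trace (stopping at first violation):
  at node 5 with bounds (-inf, +inf): OK
  at node 34 with bounds (5, +inf): OK
  at node 7 with bounds (5, 34): OK
  at node 29 with bounds (7, 34): OK
  at node 17 with bounds (7, 29): OK
  at node 33 with bounds (29, 34): OK
  at node 37 with bounds (34, +inf): OK
No violation found at any node.
Result: Valid BST


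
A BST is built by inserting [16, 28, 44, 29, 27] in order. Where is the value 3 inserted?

Starting tree (level order): [16, None, 28, 27, 44, None, None, 29]
Insertion path: 16
Result: insert 3 as left child of 16
Final tree (level order): [16, 3, 28, None, None, 27, 44, None, None, 29]


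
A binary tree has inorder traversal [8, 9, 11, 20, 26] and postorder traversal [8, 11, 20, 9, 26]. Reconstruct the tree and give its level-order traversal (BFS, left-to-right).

Inorder:   [8, 9, 11, 20, 26]
Postorder: [8, 11, 20, 9, 26]
Algorithm: postorder visits root last, so walk postorder right-to-left;
each value is the root of the current inorder slice — split it at that
value, recurse on the right subtree first, then the left.
Recursive splits:
  root=26; inorder splits into left=[8, 9, 11, 20], right=[]
  root=9; inorder splits into left=[8], right=[11, 20]
  root=20; inorder splits into left=[11], right=[]
  root=11; inorder splits into left=[], right=[]
  root=8; inorder splits into left=[], right=[]
Reconstructed level-order: [26, 9, 8, 20, 11]


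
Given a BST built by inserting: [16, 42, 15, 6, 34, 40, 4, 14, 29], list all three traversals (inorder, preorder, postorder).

Tree insertion order: [16, 42, 15, 6, 34, 40, 4, 14, 29]
Tree (level-order array): [16, 15, 42, 6, None, 34, None, 4, 14, 29, 40]
Inorder (L, root, R): [4, 6, 14, 15, 16, 29, 34, 40, 42]
Preorder (root, L, R): [16, 15, 6, 4, 14, 42, 34, 29, 40]
Postorder (L, R, root): [4, 14, 6, 15, 29, 40, 34, 42, 16]


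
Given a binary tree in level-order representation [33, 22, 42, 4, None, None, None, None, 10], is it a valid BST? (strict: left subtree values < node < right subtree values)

Level-order array: [33, 22, 42, 4, None, None, None, None, 10]
Validate using subtree bounds (lo, hi): at each node, require lo < value < hi,
then recurse left with hi=value and right with lo=value.
Preorder trace (stopping at first violation):
  at node 33 with bounds (-inf, +inf): OK
  at node 22 with bounds (-inf, 33): OK
  at node 4 with bounds (-inf, 22): OK
  at node 10 with bounds (4, 22): OK
  at node 42 with bounds (33, +inf): OK
No violation found at any node.
Result: Valid BST


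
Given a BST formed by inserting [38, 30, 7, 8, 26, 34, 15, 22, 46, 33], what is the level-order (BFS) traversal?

Tree insertion order: [38, 30, 7, 8, 26, 34, 15, 22, 46, 33]
Tree (level-order array): [38, 30, 46, 7, 34, None, None, None, 8, 33, None, None, 26, None, None, 15, None, None, 22]
BFS from the root, enqueuing left then right child of each popped node:
  queue [38] -> pop 38, enqueue [30, 46], visited so far: [38]
  queue [30, 46] -> pop 30, enqueue [7, 34], visited so far: [38, 30]
  queue [46, 7, 34] -> pop 46, enqueue [none], visited so far: [38, 30, 46]
  queue [7, 34] -> pop 7, enqueue [8], visited so far: [38, 30, 46, 7]
  queue [34, 8] -> pop 34, enqueue [33], visited so far: [38, 30, 46, 7, 34]
  queue [8, 33] -> pop 8, enqueue [26], visited so far: [38, 30, 46, 7, 34, 8]
  queue [33, 26] -> pop 33, enqueue [none], visited so far: [38, 30, 46, 7, 34, 8, 33]
  queue [26] -> pop 26, enqueue [15], visited so far: [38, 30, 46, 7, 34, 8, 33, 26]
  queue [15] -> pop 15, enqueue [22], visited so far: [38, 30, 46, 7, 34, 8, 33, 26, 15]
  queue [22] -> pop 22, enqueue [none], visited so far: [38, 30, 46, 7, 34, 8, 33, 26, 15, 22]
Result: [38, 30, 46, 7, 34, 8, 33, 26, 15, 22]


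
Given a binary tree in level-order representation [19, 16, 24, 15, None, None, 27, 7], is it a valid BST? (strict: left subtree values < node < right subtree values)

Level-order array: [19, 16, 24, 15, None, None, 27, 7]
Validate using subtree bounds (lo, hi): at each node, require lo < value < hi,
then recurse left with hi=value and right with lo=value.
Preorder trace (stopping at first violation):
  at node 19 with bounds (-inf, +inf): OK
  at node 16 with bounds (-inf, 19): OK
  at node 15 with bounds (-inf, 16): OK
  at node 7 with bounds (-inf, 15): OK
  at node 24 with bounds (19, +inf): OK
  at node 27 with bounds (24, +inf): OK
No violation found at any node.
Result: Valid BST


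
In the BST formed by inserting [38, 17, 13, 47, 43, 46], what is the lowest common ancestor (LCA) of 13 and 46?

Tree insertion order: [38, 17, 13, 47, 43, 46]
Tree (level-order array): [38, 17, 47, 13, None, 43, None, None, None, None, 46]
In a BST, the LCA of p=13, q=46 is the first node v on the
root-to-leaf path with p <= v <= q (go left if both < v, right if both > v).
Walk from root:
  at 38: 13 <= 38 <= 46, this is the LCA
LCA = 38


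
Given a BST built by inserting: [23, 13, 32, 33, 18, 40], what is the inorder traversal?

Tree insertion order: [23, 13, 32, 33, 18, 40]
Tree (level-order array): [23, 13, 32, None, 18, None, 33, None, None, None, 40]
Inorder traversal: [13, 18, 23, 32, 33, 40]


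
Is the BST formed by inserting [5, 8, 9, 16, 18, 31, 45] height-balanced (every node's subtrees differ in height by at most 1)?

Tree (level-order array): [5, None, 8, None, 9, None, 16, None, 18, None, 31, None, 45]
Definition: a tree is height-balanced if, at every node, |h(left) - h(right)| <= 1 (empty subtree has height -1).
Bottom-up per-node check:
  node 45: h_left=-1, h_right=-1, diff=0 [OK], height=0
  node 31: h_left=-1, h_right=0, diff=1 [OK], height=1
  node 18: h_left=-1, h_right=1, diff=2 [FAIL (|-1-1|=2 > 1)], height=2
  node 16: h_left=-1, h_right=2, diff=3 [FAIL (|-1-2|=3 > 1)], height=3
  node 9: h_left=-1, h_right=3, diff=4 [FAIL (|-1-3|=4 > 1)], height=4
  node 8: h_left=-1, h_right=4, diff=5 [FAIL (|-1-4|=5 > 1)], height=5
  node 5: h_left=-1, h_right=5, diff=6 [FAIL (|-1-5|=6 > 1)], height=6
Node 18 violates the condition: |-1 - 1| = 2 > 1.
Result: Not balanced


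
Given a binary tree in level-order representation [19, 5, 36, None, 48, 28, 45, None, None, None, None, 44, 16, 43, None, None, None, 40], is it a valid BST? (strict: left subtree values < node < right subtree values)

Level-order array: [19, 5, 36, None, 48, 28, 45, None, None, None, None, 44, 16, 43, None, None, None, 40]
Validate using subtree bounds (lo, hi): at each node, require lo < value < hi,
then recurse left with hi=value and right with lo=value.
Preorder trace (stopping at first violation):
  at node 19 with bounds (-inf, +inf): OK
  at node 5 with bounds (-inf, 19): OK
  at node 48 with bounds (5, 19): VIOLATION
Node 48 violates its bound: not (5 < 48 < 19).
Result: Not a valid BST


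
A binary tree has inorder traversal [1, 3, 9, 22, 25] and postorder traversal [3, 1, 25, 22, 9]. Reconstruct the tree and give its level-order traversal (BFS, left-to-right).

Inorder:   [1, 3, 9, 22, 25]
Postorder: [3, 1, 25, 22, 9]
Algorithm: postorder visits root last, so walk postorder right-to-left;
each value is the root of the current inorder slice — split it at that
value, recurse on the right subtree first, then the left.
Recursive splits:
  root=9; inorder splits into left=[1, 3], right=[22, 25]
  root=22; inorder splits into left=[], right=[25]
  root=25; inorder splits into left=[], right=[]
  root=1; inorder splits into left=[], right=[3]
  root=3; inorder splits into left=[], right=[]
Reconstructed level-order: [9, 1, 22, 3, 25]


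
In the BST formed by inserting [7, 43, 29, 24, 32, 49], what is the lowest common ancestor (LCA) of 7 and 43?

Tree insertion order: [7, 43, 29, 24, 32, 49]
Tree (level-order array): [7, None, 43, 29, 49, 24, 32]
In a BST, the LCA of p=7, q=43 is the first node v on the
root-to-leaf path with p <= v <= q (go left if both < v, right if both > v).
Walk from root:
  at 7: 7 <= 7 <= 43, this is the LCA
LCA = 7


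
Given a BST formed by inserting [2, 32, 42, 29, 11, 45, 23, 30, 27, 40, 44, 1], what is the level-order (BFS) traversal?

Tree insertion order: [2, 32, 42, 29, 11, 45, 23, 30, 27, 40, 44, 1]
Tree (level-order array): [2, 1, 32, None, None, 29, 42, 11, 30, 40, 45, None, 23, None, None, None, None, 44, None, None, 27]
BFS from the root, enqueuing left then right child of each popped node:
  queue [2] -> pop 2, enqueue [1, 32], visited so far: [2]
  queue [1, 32] -> pop 1, enqueue [none], visited so far: [2, 1]
  queue [32] -> pop 32, enqueue [29, 42], visited so far: [2, 1, 32]
  queue [29, 42] -> pop 29, enqueue [11, 30], visited so far: [2, 1, 32, 29]
  queue [42, 11, 30] -> pop 42, enqueue [40, 45], visited so far: [2, 1, 32, 29, 42]
  queue [11, 30, 40, 45] -> pop 11, enqueue [23], visited so far: [2, 1, 32, 29, 42, 11]
  queue [30, 40, 45, 23] -> pop 30, enqueue [none], visited so far: [2, 1, 32, 29, 42, 11, 30]
  queue [40, 45, 23] -> pop 40, enqueue [none], visited so far: [2, 1, 32, 29, 42, 11, 30, 40]
  queue [45, 23] -> pop 45, enqueue [44], visited so far: [2, 1, 32, 29, 42, 11, 30, 40, 45]
  queue [23, 44] -> pop 23, enqueue [27], visited so far: [2, 1, 32, 29, 42, 11, 30, 40, 45, 23]
  queue [44, 27] -> pop 44, enqueue [none], visited so far: [2, 1, 32, 29, 42, 11, 30, 40, 45, 23, 44]
  queue [27] -> pop 27, enqueue [none], visited so far: [2, 1, 32, 29, 42, 11, 30, 40, 45, 23, 44, 27]
Result: [2, 1, 32, 29, 42, 11, 30, 40, 45, 23, 44, 27]
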